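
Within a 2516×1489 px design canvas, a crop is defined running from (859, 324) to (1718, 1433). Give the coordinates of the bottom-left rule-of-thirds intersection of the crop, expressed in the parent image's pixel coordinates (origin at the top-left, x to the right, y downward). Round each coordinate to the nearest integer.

Crop width = 1718 − 859 = 859 px; one third is 286.33 px.
Crop height = 1433 − 324 = 1109 px; one third is 369.67 px.
The bottom-left point is one-third across and two-thirds down within the crop:
x = 859 + 1 × 286.33 ≈ 1145; y = 324 + 2 × 369.67 ≈ 1063.

(1145, 1063)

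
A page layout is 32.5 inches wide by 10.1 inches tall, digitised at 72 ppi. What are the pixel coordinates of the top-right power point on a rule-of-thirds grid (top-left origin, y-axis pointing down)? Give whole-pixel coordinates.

In pixels the canvas is 32.5 × 72 = 2340 wide and 10.1 × 72 = 727.2 tall.
The top-right point is two-thirds across and one-third down:
x = 2 × 2340/3 ≈ 1560; y = 1 × 727.2/3 ≈ 242.

(1560, 242)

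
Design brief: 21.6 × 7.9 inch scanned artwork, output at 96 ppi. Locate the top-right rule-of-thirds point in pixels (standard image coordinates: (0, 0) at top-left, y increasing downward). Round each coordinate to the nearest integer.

In pixels the canvas is 21.6 × 96 = 2073.6 wide and 7.9 × 96 = 758.4 tall.
The top-right point is two-thirds across and one-third down:
x = 2 × 2073.6/3 ≈ 1382; y = 1 × 758.4/3 ≈ 253.

x = 1382 px, y = 253 px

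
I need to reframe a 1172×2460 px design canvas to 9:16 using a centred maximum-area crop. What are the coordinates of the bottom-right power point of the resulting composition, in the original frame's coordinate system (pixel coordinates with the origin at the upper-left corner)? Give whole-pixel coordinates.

x = 781 px, y = 1577 px

1172/2460 < 9/16, so the 9:16 crop keeps the full width 1172 and trims height to 1172 × 16/9 = 2083.56 px.
Top offset = (2460 − 2083.56)/2 = 188.22 px; left offset = 0.
Bottom-right is two-thirds across and two-thirds down within the crop:
x = 0.00 + 2 × 1172.00/3 ≈ 781; y = 188.22 + 2 × 2083.56/3 ≈ 1577.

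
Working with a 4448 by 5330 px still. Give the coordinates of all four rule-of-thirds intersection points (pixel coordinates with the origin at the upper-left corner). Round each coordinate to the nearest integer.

(1483, 1777), (2965, 1777), (1483, 3553), (2965, 3553)

One third of 4448 is 1482.67; one third of 5330 is 1776.67.
Vertical third lines at x = 1483 and x = 2965; horizontal third lines at y = 1777 and y = 3553.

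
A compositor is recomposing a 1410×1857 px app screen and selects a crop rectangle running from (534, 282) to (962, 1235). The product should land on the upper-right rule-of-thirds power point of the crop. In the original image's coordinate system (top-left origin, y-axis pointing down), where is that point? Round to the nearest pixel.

Crop width = 962 − 534 = 428 px; one third is 142.67 px.
Crop height = 1235 − 282 = 953 px; one third is 317.67 px.
The upper-right point is two-thirds across and one-third down within the crop:
x = 534 + 2 × 142.67 ≈ 819; y = 282 + 1 × 317.67 ≈ 600.

(819, 600)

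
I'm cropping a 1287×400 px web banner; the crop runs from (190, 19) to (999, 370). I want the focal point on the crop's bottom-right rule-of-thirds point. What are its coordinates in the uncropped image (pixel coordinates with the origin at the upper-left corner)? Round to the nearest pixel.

x = 729 px, y = 253 px

Crop width = 999 − 190 = 809 px; one third is 269.67 px.
Crop height = 370 − 19 = 351 px; one third is 117.00 px.
The bottom-right point is two-thirds across and two-thirds down within the crop:
x = 190 + 2 × 269.67 ≈ 729; y = 19 + 2 × 117.00 ≈ 253.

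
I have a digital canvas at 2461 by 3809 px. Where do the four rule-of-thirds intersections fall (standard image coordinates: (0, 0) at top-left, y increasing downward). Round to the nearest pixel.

One third of 2461 is 820.33; one third of 3809 is 1269.67.
Vertical third lines at x = 820 and x = 1641; horizontal third lines at y = 1270 and y = 2539.

(820, 1270), (1641, 1270), (820, 2539), (1641, 2539)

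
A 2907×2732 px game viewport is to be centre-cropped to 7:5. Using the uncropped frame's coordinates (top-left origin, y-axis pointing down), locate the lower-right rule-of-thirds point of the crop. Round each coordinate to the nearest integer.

x = 1938 px, y = 1712 px

2907/2732 < 7/5, so the 7:5 crop keeps the full width 2907 and trims height to 2907 × 5/7 = 2076.43 px.
Top offset = (2732 − 2076.43)/2 = 327.79 px; left offset = 0.
Lower-right is two-thirds across and two-thirds down within the crop:
x = 0.00 + 2 × 2907.00/3 ≈ 1938; y = 327.79 + 2 × 2076.43/3 ≈ 1712.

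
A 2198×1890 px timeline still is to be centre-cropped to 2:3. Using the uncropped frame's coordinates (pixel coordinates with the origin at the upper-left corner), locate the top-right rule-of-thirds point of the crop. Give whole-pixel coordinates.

2198/1890 > 2/3, so the 2:3 crop keeps the full height 1890 and trims width to 1890 × 2/3 = 1260.00 px.
Left offset = (2198 − 1260.00)/2 = 469.00 px; top offset = 0.
Top-right is two-thirds across and one-third down within the crop:
x = 469.00 + 2 × 1260.00/3 ≈ 1309; y = 0.00 + 1 × 1890.00/3 ≈ 630.

(1309, 630)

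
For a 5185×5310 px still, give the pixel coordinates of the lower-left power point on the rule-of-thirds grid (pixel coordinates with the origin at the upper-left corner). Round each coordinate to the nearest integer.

x = 1728 px, y = 3540 px

The lower-left point sits one-third of the way across and two-thirds of the way down.
x = 1 × 5185/3 ≈ 1728; y = 2 × 5310/3 ≈ 3540.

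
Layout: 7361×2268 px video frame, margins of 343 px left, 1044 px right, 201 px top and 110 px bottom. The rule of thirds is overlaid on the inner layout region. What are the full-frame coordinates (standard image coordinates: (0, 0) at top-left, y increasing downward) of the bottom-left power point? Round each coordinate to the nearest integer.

Content width = 7361 − 343 − 1044 = 5974 px; content height = 2268 − 201 − 110 = 1957 px.
Bottom-left is one-third across and two-thirds down within the inner layout region.
x = 343 + 1 × 5974/3 = 343 + 1991.33 ≈ 2334
y = 201 + 2 × 1957/3 = 201 + 1304.67 ≈ 1506

x = 2334 px, y = 1506 px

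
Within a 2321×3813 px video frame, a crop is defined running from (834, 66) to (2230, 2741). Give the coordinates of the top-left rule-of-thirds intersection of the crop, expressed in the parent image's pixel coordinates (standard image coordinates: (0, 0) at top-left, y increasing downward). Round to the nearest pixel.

Crop width = 2230 − 834 = 1396 px; one third is 465.33 px.
Crop height = 2741 − 66 = 2675 px; one third is 891.67 px.
The top-left point is one-third across and one-third down within the crop:
x = 834 + 1 × 465.33 ≈ 1299; y = 66 + 1 × 891.67 ≈ 958.

x = 1299 px, y = 958 px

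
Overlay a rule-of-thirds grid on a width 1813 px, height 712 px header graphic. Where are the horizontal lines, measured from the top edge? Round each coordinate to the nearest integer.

712 / 3 = 237.33, so the horizontal lines sit at one and two thirds of 712.

y = 237 px and y = 475 px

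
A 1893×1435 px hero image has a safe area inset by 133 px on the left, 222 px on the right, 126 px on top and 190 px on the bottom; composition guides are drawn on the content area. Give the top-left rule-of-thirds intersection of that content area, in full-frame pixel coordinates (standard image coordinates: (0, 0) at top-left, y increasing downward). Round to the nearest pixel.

Content width = 1893 − 133 − 222 = 1538 px; content height = 1435 − 126 − 190 = 1119 px.
Top-left is one-third across and one-third down within the content area.
x = 133 + 1 × 1538/3 = 133 + 512.67 ≈ 646
y = 126 + 1 × 1119/3 = 126 + 373.00 ≈ 499

(646, 499)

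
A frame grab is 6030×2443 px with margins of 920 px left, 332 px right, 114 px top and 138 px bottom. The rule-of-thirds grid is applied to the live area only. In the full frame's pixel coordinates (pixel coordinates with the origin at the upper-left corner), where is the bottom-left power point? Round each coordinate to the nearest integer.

x = 2513 px, y = 1575 px

Content width = 6030 − 920 − 332 = 4778 px; content height = 2443 − 114 − 138 = 2191 px.
Bottom-left is one-third across and two-thirds down within the live area.
x = 920 + 1 × 4778/3 = 920 + 1592.67 ≈ 2513
y = 114 + 2 × 2191/3 = 114 + 1460.67 ≈ 1575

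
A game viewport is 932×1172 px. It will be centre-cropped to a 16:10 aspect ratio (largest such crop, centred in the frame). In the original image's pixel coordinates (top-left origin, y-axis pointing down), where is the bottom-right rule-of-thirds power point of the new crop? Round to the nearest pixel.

x = 621 px, y = 683 px

932/1172 < 16/10, so the 16:10 crop keeps the full width 932 and trims height to 932 × 10/16 = 582.50 px.
Top offset = (1172 − 582.50)/2 = 294.75 px; left offset = 0.
Bottom-right is two-thirds across and two-thirds down within the crop:
x = 0.00 + 2 × 932.00/3 ≈ 621; y = 294.75 + 2 × 582.50/3 ≈ 683.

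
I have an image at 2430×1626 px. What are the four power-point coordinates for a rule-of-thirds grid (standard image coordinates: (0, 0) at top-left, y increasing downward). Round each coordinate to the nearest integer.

One third of 2430 is 810; one third of 1626 is 542.
Vertical third lines at x = 810 and x = 1620; horizontal third lines at y = 542 and y = 1084.

(810, 542), (1620, 542), (810, 1084), (1620, 1084)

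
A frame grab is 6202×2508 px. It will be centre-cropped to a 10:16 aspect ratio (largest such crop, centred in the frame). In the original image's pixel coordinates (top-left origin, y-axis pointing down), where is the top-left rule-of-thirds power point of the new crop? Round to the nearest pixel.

x = 2840 px, y = 836 px

6202/2508 > 10/16, so the 10:16 crop keeps the full height 2508 and trims width to 2508 × 10/16 = 1567.50 px.
Left offset = (6202 − 1567.50)/2 = 2317.25 px; top offset = 0.
Top-left is one-third across and one-third down within the crop:
x = 2317.25 + 1 × 1567.50/3 ≈ 2840; y = 0.00 + 1 × 2508.00/3 ≈ 836.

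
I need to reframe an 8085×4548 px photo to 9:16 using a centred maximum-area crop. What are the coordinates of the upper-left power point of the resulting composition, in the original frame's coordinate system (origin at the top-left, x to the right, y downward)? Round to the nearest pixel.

(3616, 1516)

8085/4548 > 9/16, so the 9:16 crop keeps the full height 4548 and trims width to 4548 × 9/16 = 2558.25 px.
Left offset = (8085 − 2558.25)/2 = 2763.38 px; top offset = 0.
Upper-left is one-third across and one-third down within the crop:
x = 2763.38 + 1 × 2558.25/3 ≈ 3616; y = 0.00 + 1 × 4548.00/3 ≈ 1516.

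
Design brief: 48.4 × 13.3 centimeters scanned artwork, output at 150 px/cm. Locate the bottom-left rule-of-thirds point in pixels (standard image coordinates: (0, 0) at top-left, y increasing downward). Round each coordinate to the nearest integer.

In pixels the canvas is 48.4 × 150 = 7260 wide and 13.3 × 150 = 1995 tall.
The bottom-left point is one-third across and two-thirds down:
x = 1 × 7260/3 ≈ 2420; y = 2 × 1995/3 ≈ 1330.

x = 2420 px, y = 1330 px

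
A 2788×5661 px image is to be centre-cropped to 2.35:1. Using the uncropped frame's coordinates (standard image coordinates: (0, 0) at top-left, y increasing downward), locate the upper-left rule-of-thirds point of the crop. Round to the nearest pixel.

(929, 2633)

2788/5661 < 2.35/1, so the 2.35:1 crop keeps the full width 2788 and trims height to 2788 × 1/2.35 = 1186.38 px.
Top offset = (5661 − 1186.38)/2 = 2237.31 px; left offset = 0.
Upper-left is one-third across and one-third down within the crop:
x = 0.00 + 1 × 2788.00/3 ≈ 929; y = 2237.31 + 1 × 1186.38/3 ≈ 2633.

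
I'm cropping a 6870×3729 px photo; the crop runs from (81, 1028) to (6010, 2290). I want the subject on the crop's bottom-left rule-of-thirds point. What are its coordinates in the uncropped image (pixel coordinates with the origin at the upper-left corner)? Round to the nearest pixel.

Crop width = 6010 − 81 = 5929 px; one third is 1976.33 px.
Crop height = 2290 − 1028 = 1262 px; one third is 420.67 px.
The bottom-left point is one-third across and two-thirds down within the crop:
x = 81 + 1 × 1976.33 ≈ 2057; y = 1028 + 2 × 420.67 ≈ 1869.

x = 2057 px, y = 1869 px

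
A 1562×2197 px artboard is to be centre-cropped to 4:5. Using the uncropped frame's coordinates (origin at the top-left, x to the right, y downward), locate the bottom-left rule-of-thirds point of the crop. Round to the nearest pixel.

1562/2197 < 4/5, so the 4:5 crop keeps the full width 1562 and trims height to 1562 × 5/4 = 1952.50 px.
Top offset = (2197 − 1952.50)/2 = 122.25 px; left offset = 0.
Bottom-left is one-third across and two-thirds down within the crop:
x = 0.00 + 1 × 1562.00/3 ≈ 521; y = 122.25 + 2 × 1952.50/3 ≈ 1424.

(521, 1424)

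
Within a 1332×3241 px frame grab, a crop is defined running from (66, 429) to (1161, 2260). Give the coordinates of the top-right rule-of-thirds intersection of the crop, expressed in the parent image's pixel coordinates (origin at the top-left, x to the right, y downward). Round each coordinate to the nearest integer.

x = 796 px, y = 1039 px

Crop width = 1161 − 66 = 1095 px; one third is 365.00 px.
Crop height = 2260 − 429 = 1831 px; one third is 610.33 px.
The top-right point is two-thirds across and one-third down within the crop:
x = 66 + 2 × 365.00 ≈ 796; y = 429 + 1 × 610.33 ≈ 1039.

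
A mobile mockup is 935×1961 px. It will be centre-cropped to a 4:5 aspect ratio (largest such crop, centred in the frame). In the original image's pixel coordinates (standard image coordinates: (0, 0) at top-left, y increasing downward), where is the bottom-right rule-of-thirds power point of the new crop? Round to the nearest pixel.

x = 623 px, y = 1175 px

935/1961 < 4/5, so the 4:5 crop keeps the full width 935 and trims height to 935 × 5/4 = 1168.75 px.
Top offset = (1961 − 1168.75)/2 = 396.12 px; left offset = 0.
Bottom-right is two-thirds across and two-thirds down within the crop:
x = 0.00 + 2 × 935.00/3 ≈ 623; y = 396.12 + 2 × 1168.75/3 ≈ 1175.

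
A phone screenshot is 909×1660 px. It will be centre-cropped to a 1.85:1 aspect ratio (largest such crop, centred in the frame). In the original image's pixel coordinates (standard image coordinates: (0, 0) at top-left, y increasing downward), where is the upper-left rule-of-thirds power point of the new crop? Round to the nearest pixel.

x = 303 px, y = 748 px

909/1660 < 1.85/1, so the 1.85:1 crop keeps the full width 909 and trims height to 909 × 1/1.85 = 491.35 px.
Top offset = (1660 − 491.35)/2 = 584.32 px; left offset = 0.
Upper-left is one-third across and one-third down within the crop:
x = 0.00 + 1 × 909.00/3 ≈ 303; y = 584.32 + 1 × 491.35/3 ≈ 748.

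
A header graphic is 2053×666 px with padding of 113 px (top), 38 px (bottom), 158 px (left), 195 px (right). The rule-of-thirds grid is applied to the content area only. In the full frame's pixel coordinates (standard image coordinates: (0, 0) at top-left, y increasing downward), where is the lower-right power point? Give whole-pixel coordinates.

Content width = 2053 − 158 − 195 = 1700 px; content height = 666 − 113 − 38 = 515 px.
Lower-right is two-thirds across and two-thirds down within the content area.
x = 158 + 2 × 1700/3 = 158 + 1133.33 ≈ 1291
y = 113 + 2 × 515/3 = 113 + 343.33 ≈ 456

(1291, 456)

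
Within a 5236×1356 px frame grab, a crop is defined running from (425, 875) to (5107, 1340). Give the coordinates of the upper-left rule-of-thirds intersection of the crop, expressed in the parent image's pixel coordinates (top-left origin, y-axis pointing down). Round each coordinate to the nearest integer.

Crop width = 5107 − 425 = 4682 px; one third is 1560.67 px.
Crop height = 1340 − 875 = 465 px; one third is 155.00 px.
The upper-left point is one-third across and one-third down within the crop:
x = 425 + 1 × 1560.67 ≈ 1986; y = 875 + 1 × 155.00 ≈ 1030.

x = 1986 px, y = 1030 px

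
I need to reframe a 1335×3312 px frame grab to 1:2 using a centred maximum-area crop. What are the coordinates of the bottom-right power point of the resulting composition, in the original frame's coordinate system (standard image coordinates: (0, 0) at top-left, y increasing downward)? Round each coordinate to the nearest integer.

(890, 2101)

1335/3312 < 1/2, so the 1:2 crop keeps the full width 1335 and trims height to 1335 × 2/1 = 2670.00 px.
Top offset = (3312 − 2670.00)/2 = 321.00 px; left offset = 0.
Bottom-right is two-thirds across and two-thirds down within the crop:
x = 0.00 + 2 × 1335.00/3 ≈ 890; y = 321.00 + 2 × 2670.00/3 ≈ 2101.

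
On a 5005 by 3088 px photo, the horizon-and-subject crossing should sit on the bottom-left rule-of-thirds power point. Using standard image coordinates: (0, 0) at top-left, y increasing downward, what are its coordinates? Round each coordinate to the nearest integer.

The bottom-left point sits one-third of the way across and two-thirds of the way down.
x = 1 × 5005/3 ≈ 1668; y = 2 × 3088/3 ≈ 2059.

x = 1668 px, y = 2059 px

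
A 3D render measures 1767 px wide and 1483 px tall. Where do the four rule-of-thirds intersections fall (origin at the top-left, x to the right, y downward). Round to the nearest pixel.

(589, 494), (1178, 494), (589, 989), (1178, 989)

One third of 1767 is 589; one third of 1483 is 494.33.
Vertical third lines at x = 589 and x = 1178; horizontal third lines at y = 494 and y = 989.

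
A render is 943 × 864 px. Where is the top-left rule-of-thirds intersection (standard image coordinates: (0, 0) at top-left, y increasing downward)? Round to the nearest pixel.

The top-left point sits one-third of the way across and one-third of the way down.
x = 1 × 943/3 ≈ 314; y = 1 × 864/3 ≈ 288.

x = 314 px, y = 288 px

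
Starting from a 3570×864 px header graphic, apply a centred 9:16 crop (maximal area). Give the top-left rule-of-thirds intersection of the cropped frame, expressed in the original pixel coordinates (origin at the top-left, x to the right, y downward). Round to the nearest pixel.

x = 1704 px, y = 288 px

3570/864 > 9/16, so the 9:16 crop keeps the full height 864 and trims width to 864 × 9/16 = 486.00 px.
Left offset = (3570 − 486.00)/2 = 1542.00 px; top offset = 0.
Top-left is one-third across and one-third down within the crop:
x = 1542.00 + 1 × 486.00/3 ≈ 1704; y = 0.00 + 1 × 864.00/3 ≈ 288.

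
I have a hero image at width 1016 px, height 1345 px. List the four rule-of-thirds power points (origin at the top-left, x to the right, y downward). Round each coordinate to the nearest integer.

(339, 448), (677, 448), (339, 897), (677, 897)

One third of 1016 is 338.67; one third of 1345 is 448.33.
Vertical third lines at x = 339 and x = 677; horizontal third lines at y = 448 and y = 897.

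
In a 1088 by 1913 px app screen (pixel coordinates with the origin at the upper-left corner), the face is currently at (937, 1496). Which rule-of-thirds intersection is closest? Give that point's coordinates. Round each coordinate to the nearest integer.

Third lines: x ∈ {363, 725}, y ∈ {638, 1275}.
937 is closer to x = 725; 1496 is closer to y = 1275.
So the nearest intersection is the lower-right power point.

(725, 1275)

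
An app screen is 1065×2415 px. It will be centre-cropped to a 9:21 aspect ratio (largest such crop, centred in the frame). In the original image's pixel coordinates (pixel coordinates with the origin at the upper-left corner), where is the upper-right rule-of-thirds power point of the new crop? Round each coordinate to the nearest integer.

1065/2415 > 9/21, so the 9:21 crop keeps the full height 2415 and trims width to 2415 × 9/21 = 1035.00 px.
Left offset = (1065 − 1035.00)/2 = 15.00 px; top offset = 0.
Upper-right is two-thirds across and one-third down within the crop:
x = 15.00 + 2 × 1035.00/3 ≈ 705; y = 0.00 + 1 × 2415.00/3 ≈ 805.

x = 705 px, y = 805 px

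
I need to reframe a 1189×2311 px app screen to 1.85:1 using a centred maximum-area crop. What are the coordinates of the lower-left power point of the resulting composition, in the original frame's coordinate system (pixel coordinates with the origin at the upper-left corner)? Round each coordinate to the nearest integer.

1189/2311 < 1.85/1, so the 1.85:1 crop keeps the full width 1189 and trims height to 1189 × 1/1.85 = 642.70 px.
Top offset = (2311 − 642.70)/2 = 834.15 px; left offset = 0.
Lower-left is one-third across and two-thirds down within the crop:
x = 0.00 + 1 × 1189.00/3 ≈ 396; y = 834.15 + 2 × 642.70/3 ≈ 1263.

(396, 1263)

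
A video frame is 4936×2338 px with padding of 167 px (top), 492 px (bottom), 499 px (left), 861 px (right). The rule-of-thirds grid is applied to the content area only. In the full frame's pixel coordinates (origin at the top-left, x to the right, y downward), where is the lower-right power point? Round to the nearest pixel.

Content width = 4936 − 499 − 861 = 3576 px; content height = 2338 − 167 − 492 = 1679 px.
Lower-right is two-thirds across and two-thirds down within the content area.
x = 499 + 2 × 3576/3 = 499 + 2384.00 ≈ 2883
y = 167 + 2 × 1679/3 = 167 + 1119.33 ≈ 1286

x = 2883 px, y = 1286 px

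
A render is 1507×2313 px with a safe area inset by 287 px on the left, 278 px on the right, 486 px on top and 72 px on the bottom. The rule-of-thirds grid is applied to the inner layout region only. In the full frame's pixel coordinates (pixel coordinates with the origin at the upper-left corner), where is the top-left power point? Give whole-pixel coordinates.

(601, 1071)

Content width = 1507 − 287 − 278 = 942 px; content height = 2313 − 486 − 72 = 1755 px.
Top-left is one-third across and one-third down within the inner layout region.
x = 287 + 1 × 942/3 = 287 + 314.00 ≈ 601
y = 486 + 1 × 1755/3 = 486 + 585.00 ≈ 1071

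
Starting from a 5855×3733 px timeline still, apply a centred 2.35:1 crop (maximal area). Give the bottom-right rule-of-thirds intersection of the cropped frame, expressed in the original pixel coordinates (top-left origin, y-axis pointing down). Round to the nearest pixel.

(3903, 2282)

5855/3733 < 2.35/1, so the 2.35:1 crop keeps the full width 5855 and trims height to 5855 × 1/2.35 = 2491.49 px.
Top offset = (3733 − 2491.49)/2 = 620.76 px; left offset = 0.
Bottom-right is two-thirds across and two-thirds down within the crop:
x = 0.00 + 2 × 5855.00/3 ≈ 3903; y = 620.76 + 2 × 2491.49/3 ≈ 2282.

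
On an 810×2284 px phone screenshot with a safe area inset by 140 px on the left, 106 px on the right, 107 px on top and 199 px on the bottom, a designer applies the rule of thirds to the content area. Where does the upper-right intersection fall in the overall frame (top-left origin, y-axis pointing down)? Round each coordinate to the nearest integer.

(516, 766)

Content width = 810 − 140 − 106 = 564 px; content height = 2284 − 107 − 199 = 1978 px.
Upper-right is two-thirds across and one-third down within the content area.
x = 140 + 2 × 564/3 = 140 + 376.00 ≈ 516
y = 107 + 1 × 1978/3 = 107 + 659.33 ≈ 766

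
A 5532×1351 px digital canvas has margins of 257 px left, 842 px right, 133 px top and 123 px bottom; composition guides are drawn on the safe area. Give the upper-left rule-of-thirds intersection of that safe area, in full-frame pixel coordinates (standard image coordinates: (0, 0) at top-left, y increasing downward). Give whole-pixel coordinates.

Content width = 5532 − 257 − 842 = 4433 px; content height = 1351 − 133 − 123 = 1095 px.
Upper-left is one-third across and one-third down within the safe area.
x = 257 + 1 × 4433/3 = 257 + 1477.67 ≈ 1735
y = 133 + 1 × 1095/3 = 133 + 365.00 ≈ 498

x = 1735 px, y = 498 px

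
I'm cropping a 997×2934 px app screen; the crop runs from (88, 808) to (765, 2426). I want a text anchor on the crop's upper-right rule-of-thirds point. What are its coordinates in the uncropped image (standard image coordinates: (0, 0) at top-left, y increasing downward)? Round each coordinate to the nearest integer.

x = 539 px, y = 1347 px

Crop width = 765 − 88 = 677 px; one third is 225.67 px.
Crop height = 2426 − 808 = 1618 px; one third is 539.33 px.
The upper-right point is two-thirds across and one-third down within the crop:
x = 88 + 2 × 225.67 ≈ 539; y = 808 + 1 × 539.33 ≈ 1347.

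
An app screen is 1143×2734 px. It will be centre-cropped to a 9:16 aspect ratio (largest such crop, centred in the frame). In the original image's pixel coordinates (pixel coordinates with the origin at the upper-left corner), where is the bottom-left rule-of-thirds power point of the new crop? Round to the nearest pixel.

x = 381 px, y = 1706 px

1143/2734 < 9/16, so the 9:16 crop keeps the full width 1143 and trims height to 1143 × 16/9 = 2032.00 px.
Top offset = (2734 − 2032.00)/2 = 351.00 px; left offset = 0.
Bottom-left is one-third across and two-thirds down within the crop:
x = 0.00 + 1 × 1143.00/3 ≈ 381; y = 351.00 + 2 × 2032.00/3 ≈ 1706.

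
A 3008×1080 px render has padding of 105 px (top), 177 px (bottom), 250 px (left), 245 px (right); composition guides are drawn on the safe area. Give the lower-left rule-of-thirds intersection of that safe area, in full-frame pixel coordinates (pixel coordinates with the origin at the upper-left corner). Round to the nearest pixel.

Content width = 3008 − 250 − 245 = 2513 px; content height = 1080 − 105 − 177 = 798 px.
Lower-left is one-third across and two-thirds down within the safe area.
x = 250 + 1 × 2513/3 = 250 + 837.67 ≈ 1088
y = 105 + 2 × 798/3 = 105 + 532.00 ≈ 637

(1088, 637)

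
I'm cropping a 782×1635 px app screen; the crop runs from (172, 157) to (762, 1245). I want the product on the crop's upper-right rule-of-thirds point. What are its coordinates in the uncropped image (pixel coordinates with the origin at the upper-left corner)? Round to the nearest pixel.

Crop width = 762 − 172 = 590 px; one third is 196.67 px.
Crop height = 1245 − 157 = 1088 px; one third is 362.67 px.
The upper-right point is two-thirds across and one-third down within the crop:
x = 172 + 2 × 196.67 ≈ 565; y = 157 + 1 × 362.67 ≈ 520.

x = 565 px, y = 520 px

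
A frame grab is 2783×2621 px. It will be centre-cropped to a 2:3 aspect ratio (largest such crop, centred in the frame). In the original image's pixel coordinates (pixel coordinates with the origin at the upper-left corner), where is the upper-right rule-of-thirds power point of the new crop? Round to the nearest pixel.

(1683, 874)

2783/2621 > 2/3, so the 2:3 crop keeps the full height 2621 and trims width to 2621 × 2/3 = 1747.33 px.
Left offset = (2783 − 1747.33)/2 = 517.83 px; top offset = 0.
Upper-right is two-thirds across and one-third down within the crop:
x = 517.83 + 2 × 1747.33/3 ≈ 1683; y = 0.00 + 1 × 2621.00/3 ≈ 874.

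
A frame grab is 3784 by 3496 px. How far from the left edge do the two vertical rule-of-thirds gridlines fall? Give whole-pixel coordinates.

x = 1261 px and x = 2523 px

3784 / 3 = 1261.33, so the vertical lines sit at one and two thirds of 3784.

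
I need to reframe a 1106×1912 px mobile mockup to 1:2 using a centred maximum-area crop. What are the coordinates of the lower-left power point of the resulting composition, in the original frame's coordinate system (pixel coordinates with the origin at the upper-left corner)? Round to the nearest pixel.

x = 394 px, y = 1275 px

1106/1912 > 1/2, so the 1:2 crop keeps the full height 1912 and trims width to 1912 × 1/2 = 956.00 px.
Left offset = (1106 − 956.00)/2 = 75.00 px; top offset = 0.
Lower-left is one-third across and two-thirds down within the crop:
x = 75.00 + 1 × 956.00/3 ≈ 394; y = 0.00 + 2 × 1912.00/3 ≈ 1275.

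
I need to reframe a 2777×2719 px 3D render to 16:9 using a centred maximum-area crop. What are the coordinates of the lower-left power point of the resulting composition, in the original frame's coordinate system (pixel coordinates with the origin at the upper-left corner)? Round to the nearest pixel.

2777/2719 < 16/9, so the 16:9 crop keeps the full width 2777 and trims height to 2777 × 9/16 = 1562.06 px.
Top offset = (2719 − 1562.06)/2 = 578.47 px; left offset = 0.
Lower-left is one-third across and two-thirds down within the crop:
x = 0.00 + 1 × 2777.00/3 ≈ 926; y = 578.47 + 2 × 1562.06/3 ≈ 1620.

x = 926 px, y = 1620 px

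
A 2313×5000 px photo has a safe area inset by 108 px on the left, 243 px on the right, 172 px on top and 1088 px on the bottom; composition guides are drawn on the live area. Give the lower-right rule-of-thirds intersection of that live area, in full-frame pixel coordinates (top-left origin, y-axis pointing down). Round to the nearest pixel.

Content width = 2313 − 108 − 243 = 1962 px; content height = 5000 − 172 − 1088 = 3740 px.
Lower-right is two-thirds across and two-thirds down within the live area.
x = 108 + 2 × 1962/3 = 108 + 1308.00 ≈ 1416
y = 172 + 2 × 3740/3 = 172 + 2493.33 ≈ 2665

(1416, 2665)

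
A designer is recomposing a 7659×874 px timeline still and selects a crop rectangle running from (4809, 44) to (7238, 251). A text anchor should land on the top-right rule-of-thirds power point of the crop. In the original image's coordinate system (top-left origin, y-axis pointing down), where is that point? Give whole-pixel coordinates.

Crop width = 7238 − 4809 = 2429 px; one third is 809.67 px.
Crop height = 251 − 44 = 207 px; one third is 69.00 px.
The top-right point is two-thirds across and one-third down within the crop:
x = 4809 + 2 × 809.67 ≈ 6428; y = 44 + 1 × 69.00 ≈ 113.

x = 6428 px, y = 113 px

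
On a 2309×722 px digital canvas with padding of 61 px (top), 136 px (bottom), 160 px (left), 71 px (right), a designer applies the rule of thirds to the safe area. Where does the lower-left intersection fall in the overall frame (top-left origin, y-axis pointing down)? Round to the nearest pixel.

Content width = 2309 − 160 − 71 = 2078 px; content height = 722 − 61 − 136 = 525 px.
Lower-left is one-third across and two-thirds down within the safe area.
x = 160 + 1 × 2078/3 = 160 + 692.67 ≈ 853
y = 61 + 2 × 525/3 = 61 + 350.00 ≈ 411

x = 853 px, y = 411 px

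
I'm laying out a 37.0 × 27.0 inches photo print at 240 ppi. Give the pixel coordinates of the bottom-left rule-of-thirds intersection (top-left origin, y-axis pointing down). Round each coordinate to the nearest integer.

x = 2960 px, y = 4320 px

In pixels the canvas is 37.0 × 240 = 8880 wide and 27.0 × 240 = 6480 tall.
The bottom-left point is one-third across and two-thirds down:
x = 1 × 8880/3 ≈ 2960; y = 2 × 6480/3 ≈ 4320.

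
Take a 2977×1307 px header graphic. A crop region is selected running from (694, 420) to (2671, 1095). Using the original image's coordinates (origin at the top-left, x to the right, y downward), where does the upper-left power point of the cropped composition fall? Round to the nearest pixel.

(1353, 645)

Crop width = 2671 − 694 = 1977 px; one third is 659.00 px.
Crop height = 1095 − 420 = 675 px; one third is 225.00 px.
The upper-left point is one-third across and one-third down within the crop:
x = 694 + 1 × 659.00 ≈ 1353; y = 420 + 1 × 225.00 ≈ 645.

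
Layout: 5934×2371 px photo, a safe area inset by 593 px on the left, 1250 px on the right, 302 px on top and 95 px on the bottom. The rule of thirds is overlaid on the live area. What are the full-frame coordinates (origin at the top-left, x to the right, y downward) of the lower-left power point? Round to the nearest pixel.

Content width = 5934 − 593 − 1250 = 4091 px; content height = 2371 − 302 − 95 = 1974 px.
Lower-left is one-third across and two-thirds down within the live area.
x = 593 + 1 × 4091/3 = 593 + 1363.67 ≈ 1957
y = 302 + 2 × 1974/3 = 302 + 1316.00 ≈ 1618

(1957, 1618)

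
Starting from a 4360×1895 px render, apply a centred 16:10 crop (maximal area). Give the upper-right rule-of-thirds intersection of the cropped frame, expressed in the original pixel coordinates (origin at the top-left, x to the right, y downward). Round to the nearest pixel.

4360/1895 > 16/10, so the 16:10 crop keeps the full height 1895 and trims width to 1895 × 16/10 = 3032.00 px.
Left offset = (4360 − 3032.00)/2 = 664.00 px; top offset = 0.
Upper-right is two-thirds across and one-third down within the crop:
x = 664.00 + 2 × 3032.00/3 ≈ 2685; y = 0.00 + 1 × 1895.00/3 ≈ 632.

(2685, 632)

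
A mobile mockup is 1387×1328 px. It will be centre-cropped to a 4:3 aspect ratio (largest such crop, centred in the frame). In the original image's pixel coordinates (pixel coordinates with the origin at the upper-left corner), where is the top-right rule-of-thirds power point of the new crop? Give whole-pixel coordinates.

x = 925 px, y = 491 px

1387/1328 < 4/3, so the 4:3 crop keeps the full width 1387 and trims height to 1387 × 3/4 = 1040.25 px.
Top offset = (1328 − 1040.25)/2 = 143.88 px; left offset = 0.
Top-right is two-thirds across and one-third down within the crop:
x = 0.00 + 2 × 1387.00/3 ≈ 925; y = 143.88 + 1 × 1040.25/3 ≈ 491.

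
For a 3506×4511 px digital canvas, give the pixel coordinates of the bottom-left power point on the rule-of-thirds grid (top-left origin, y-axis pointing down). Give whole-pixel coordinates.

x = 1169 px, y = 3007 px

The bottom-left point sits one-third of the way across and two-thirds of the way down.
x = 1 × 3506/3 ≈ 1169; y = 2 × 4511/3 ≈ 3007.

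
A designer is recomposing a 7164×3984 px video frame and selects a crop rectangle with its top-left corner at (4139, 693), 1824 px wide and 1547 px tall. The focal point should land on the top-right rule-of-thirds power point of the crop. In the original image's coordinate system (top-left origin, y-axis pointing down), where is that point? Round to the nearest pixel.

(5355, 1209)

One third of the crop width 1824 is 608.00 px.
One third of the crop height 1547 is 515.67 px.
The top-right point is two-thirds across and one-third down within the crop:
x = 4139 + 2 × 608.00 ≈ 5355; y = 693 + 1 × 515.67 ≈ 1209.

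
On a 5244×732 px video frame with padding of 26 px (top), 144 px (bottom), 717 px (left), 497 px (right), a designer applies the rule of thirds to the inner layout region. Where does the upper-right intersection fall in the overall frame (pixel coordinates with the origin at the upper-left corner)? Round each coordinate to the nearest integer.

x = 3404 px, y = 213 px

Content width = 5244 − 717 − 497 = 4030 px; content height = 732 − 26 − 144 = 562 px.
Upper-right is two-thirds across and one-third down within the inner layout region.
x = 717 + 2 × 4030/3 = 717 + 2686.67 ≈ 3404
y = 26 + 1 × 562/3 = 26 + 187.33 ≈ 213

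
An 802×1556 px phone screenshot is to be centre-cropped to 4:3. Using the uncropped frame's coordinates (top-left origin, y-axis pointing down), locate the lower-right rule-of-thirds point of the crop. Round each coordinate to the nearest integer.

802/1556 < 4/3, so the 4:3 crop keeps the full width 802 and trims height to 802 × 3/4 = 601.50 px.
Top offset = (1556 − 601.50)/2 = 477.25 px; left offset = 0.
Lower-right is two-thirds across and two-thirds down within the crop:
x = 0.00 + 2 × 802.00/3 ≈ 535; y = 477.25 + 2 × 601.50/3 ≈ 878.

x = 535 px, y = 878 px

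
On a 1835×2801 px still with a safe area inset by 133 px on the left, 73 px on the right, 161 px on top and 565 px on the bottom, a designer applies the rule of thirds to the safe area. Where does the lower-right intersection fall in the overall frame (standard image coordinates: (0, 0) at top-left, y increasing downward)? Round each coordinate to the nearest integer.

x = 1219 px, y = 1544 px

Content width = 1835 − 133 − 73 = 1629 px; content height = 2801 − 161 − 565 = 2075 px.
Lower-right is two-thirds across and two-thirds down within the safe area.
x = 133 + 2 × 1629/3 = 133 + 1086.00 ≈ 1219
y = 161 + 2 × 2075/3 = 161 + 1383.33 ≈ 1544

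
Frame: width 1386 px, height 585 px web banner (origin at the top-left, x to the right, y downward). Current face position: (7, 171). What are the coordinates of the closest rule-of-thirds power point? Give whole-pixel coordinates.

x = 462 px, y = 195 px

Third lines: x ∈ {462, 924}, y ∈ {195, 390}.
7 is closer to x = 462; 171 is closer to y = 195.
So the nearest intersection is the upper-left power point.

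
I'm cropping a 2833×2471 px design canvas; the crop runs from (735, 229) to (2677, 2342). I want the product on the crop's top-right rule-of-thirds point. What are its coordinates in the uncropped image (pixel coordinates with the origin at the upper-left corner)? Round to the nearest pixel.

Crop width = 2677 − 735 = 1942 px; one third is 647.33 px.
Crop height = 2342 − 229 = 2113 px; one third is 704.33 px.
The top-right point is two-thirds across and one-third down within the crop:
x = 735 + 2 × 647.33 ≈ 2030; y = 229 + 1 × 704.33 ≈ 933.

x = 2030 px, y = 933 px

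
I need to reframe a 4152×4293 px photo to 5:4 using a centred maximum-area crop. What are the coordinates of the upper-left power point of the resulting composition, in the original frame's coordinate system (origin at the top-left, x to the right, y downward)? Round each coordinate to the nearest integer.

4152/4293 < 5/4, so the 5:4 crop keeps the full width 4152 and trims height to 4152 × 4/5 = 3321.60 px.
Top offset = (4293 − 3321.60)/2 = 485.70 px; left offset = 0.
Upper-left is one-third across and one-third down within the crop:
x = 0.00 + 1 × 4152.00/3 ≈ 1384; y = 485.70 + 1 × 3321.60/3 ≈ 1593.

x = 1384 px, y = 1593 px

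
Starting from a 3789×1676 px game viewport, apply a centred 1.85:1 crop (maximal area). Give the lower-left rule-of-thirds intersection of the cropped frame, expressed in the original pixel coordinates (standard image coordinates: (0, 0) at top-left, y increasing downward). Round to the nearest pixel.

(1378, 1117)

3789/1676 > 1.85/1, so the 1.85:1 crop keeps the full height 1676 and trims width to 1676 × 1.85/1 = 3100.60 px.
Left offset = (3789 − 3100.60)/2 = 344.20 px; top offset = 0.
Lower-left is one-third across and two-thirds down within the crop:
x = 344.20 + 1 × 3100.60/3 ≈ 1378; y = 0.00 + 2 × 1676.00/3 ≈ 1117.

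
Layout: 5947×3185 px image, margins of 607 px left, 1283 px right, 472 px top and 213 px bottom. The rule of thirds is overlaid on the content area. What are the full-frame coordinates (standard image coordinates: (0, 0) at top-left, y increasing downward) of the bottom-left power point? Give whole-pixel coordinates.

Content width = 5947 − 607 − 1283 = 4057 px; content height = 3185 − 472 − 213 = 2500 px.
Bottom-left is one-third across and two-thirds down within the content area.
x = 607 + 1 × 4057/3 = 607 + 1352.33 ≈ 1959
y = 472 + 2 × 2500/3 = 472 + 1666.67 ≈ 2139

(1959, 2139)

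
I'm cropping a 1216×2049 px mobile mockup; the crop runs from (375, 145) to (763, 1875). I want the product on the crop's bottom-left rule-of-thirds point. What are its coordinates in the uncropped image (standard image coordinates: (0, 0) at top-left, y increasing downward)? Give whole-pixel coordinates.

Crop width = 763 − 375 = 388 px; one third is 129.33 px.
Crop height = 1875 − 145 = 1730 px; one third is 576.67 px.
The bottom-left point is one-third across and two-thirds down within the crop:
x = 375 + 1 × 129.33 ≈ 504; y = 145 + 2 × 576.67 ≈ 1298.

x = 504 px, y = 1298 px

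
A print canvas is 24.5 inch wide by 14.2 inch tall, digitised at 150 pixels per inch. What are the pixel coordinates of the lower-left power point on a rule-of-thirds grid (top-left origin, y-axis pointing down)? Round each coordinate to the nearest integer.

x = 1225 px, y = 1420 px

In pixels the canvas is 24.5 × 150 = 3675 wide and 14.2 × 150 = 2130 tall.
The lower-left point is one-third across and two-thirds down:
x = 1 × 3675/3 ≈ 1225; y = 2 × 2130/3 ≈ 1420.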